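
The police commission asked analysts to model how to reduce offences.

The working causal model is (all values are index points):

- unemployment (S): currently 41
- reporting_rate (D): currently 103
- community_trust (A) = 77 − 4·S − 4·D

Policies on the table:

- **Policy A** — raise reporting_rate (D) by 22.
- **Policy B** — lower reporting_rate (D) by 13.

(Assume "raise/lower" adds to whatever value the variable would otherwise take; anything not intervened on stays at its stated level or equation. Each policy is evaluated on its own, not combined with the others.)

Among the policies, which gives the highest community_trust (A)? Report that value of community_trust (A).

Policy A (D + 22):
  S = 41
  D = 103 + 22 = 125
  A = 77 − 4·41 − 4·125 = -587
Policy B (D − 13):
  S = 41
  D = 103 − 13 = 90
  A = 77 − 4·41 − 4·90 = -447
Comparing — Policy A: A=-587, Policy B: A=-447. Highest is -447 (Policy B).

-447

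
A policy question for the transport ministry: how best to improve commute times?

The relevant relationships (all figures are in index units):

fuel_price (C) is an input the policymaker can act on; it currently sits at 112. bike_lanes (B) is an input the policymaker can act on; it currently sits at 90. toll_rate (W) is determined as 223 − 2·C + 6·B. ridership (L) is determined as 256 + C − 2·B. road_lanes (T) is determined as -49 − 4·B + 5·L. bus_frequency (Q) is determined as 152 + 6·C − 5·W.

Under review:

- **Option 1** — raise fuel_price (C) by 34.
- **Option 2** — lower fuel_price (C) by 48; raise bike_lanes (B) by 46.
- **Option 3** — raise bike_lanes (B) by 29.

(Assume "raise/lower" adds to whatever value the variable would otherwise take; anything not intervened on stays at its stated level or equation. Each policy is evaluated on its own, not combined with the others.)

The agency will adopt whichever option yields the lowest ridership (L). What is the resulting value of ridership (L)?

48

Option 1 (C + 34):
  C = 112 + 34 = 146
  B = 90
  L = 256 + 146 − 2·90 = 222
Option 2 (C − 48, B + 46):
  C = 112 − 48 = 64
  B = 90 + 46 = 136
  L = 256 + 64 − 2·136 = 48
Option 3 (B + 29):
  C = 112
  B = 90 + 29 = 119
  L = 256 + 112 − 2·119 = 130
Comparing — Option 1: L=222, Option 2: L=48, Option 3: L=130. Lowest is 48 (Option 2).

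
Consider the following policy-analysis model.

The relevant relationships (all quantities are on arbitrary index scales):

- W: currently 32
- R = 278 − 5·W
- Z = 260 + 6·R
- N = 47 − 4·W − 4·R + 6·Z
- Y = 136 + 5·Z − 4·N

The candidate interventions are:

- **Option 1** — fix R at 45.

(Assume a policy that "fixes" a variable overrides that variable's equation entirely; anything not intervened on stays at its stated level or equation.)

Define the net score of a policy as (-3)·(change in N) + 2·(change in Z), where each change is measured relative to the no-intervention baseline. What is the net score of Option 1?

6132

Baseline:
  W = 32
  R = 278 − 5·32 = 118
  Z = 260 + 6·118 = 968
  N = 47 − 4·32 − 4·118 + 6·968 = 5255
Option 1 (R := 45):
  W = 32
  R = 45
  Z = 260 + 6·45 = 530
  N = 47 − 4·32 − 4·45 + 6·530 = 2919
ΔN = 2919 − 5255 = -2336; ΔZ = 530 − 968 = -438
Score = (-3)·(-2336) + 2·(-438) = 6132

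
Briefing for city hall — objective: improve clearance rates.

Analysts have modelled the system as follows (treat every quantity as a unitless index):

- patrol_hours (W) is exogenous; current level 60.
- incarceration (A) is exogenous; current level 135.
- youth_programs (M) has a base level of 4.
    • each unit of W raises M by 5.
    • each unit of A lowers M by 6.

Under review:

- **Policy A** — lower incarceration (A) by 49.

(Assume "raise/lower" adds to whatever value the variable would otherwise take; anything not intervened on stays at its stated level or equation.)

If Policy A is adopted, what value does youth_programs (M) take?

-212

Policy A (A − 49):
  W = 60
  A = 135 − 49 = 86
  M = 4 + 5·60 − 6·86 = -212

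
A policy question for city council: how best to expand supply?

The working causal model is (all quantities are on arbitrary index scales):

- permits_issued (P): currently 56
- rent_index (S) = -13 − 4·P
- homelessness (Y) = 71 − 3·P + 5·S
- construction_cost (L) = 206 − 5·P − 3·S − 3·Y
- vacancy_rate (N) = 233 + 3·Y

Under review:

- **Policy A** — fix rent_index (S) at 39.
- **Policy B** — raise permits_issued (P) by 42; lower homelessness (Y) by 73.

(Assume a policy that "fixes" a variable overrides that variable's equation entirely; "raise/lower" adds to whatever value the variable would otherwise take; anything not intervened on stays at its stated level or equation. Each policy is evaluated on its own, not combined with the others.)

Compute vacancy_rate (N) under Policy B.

-6730

Policy B (P + 42, Y − 73):
  P = 56 + 42 = 98
  S = -13 − 4·98 = -405
  Y = 71 − 3·98 + 5·(-405) (−73 from intervention) = -2321
  N = 233 + 3·(-2321) = -6730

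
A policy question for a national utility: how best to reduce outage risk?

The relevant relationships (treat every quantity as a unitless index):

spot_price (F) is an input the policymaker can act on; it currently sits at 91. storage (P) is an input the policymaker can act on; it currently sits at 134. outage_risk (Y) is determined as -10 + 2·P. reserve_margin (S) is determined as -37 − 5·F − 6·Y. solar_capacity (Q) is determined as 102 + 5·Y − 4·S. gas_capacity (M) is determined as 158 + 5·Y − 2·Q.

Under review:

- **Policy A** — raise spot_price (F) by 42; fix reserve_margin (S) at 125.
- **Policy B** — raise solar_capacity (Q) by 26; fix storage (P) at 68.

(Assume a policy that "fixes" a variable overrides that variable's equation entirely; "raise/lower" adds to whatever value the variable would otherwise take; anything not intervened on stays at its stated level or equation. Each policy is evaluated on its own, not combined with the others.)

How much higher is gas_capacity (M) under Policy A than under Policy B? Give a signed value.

10376

Policy A (F + 42, S := 125):
  F = 91 + 42 = 133
  P = 134
  Y = -10 + 2·134 = 258
  S = 125
  Q = 102 + 5·258 − 4·125 = 892
  M = 158 + 5·258 − 2·892 = -336
Policy B (Q + 26, P := 68):
  F = 91
  P = 68
  Y = -10 + 2·68 = 126
  S = -37 − 5·91 − 6·126 = -1248
  Q = 102 + 5·126 − 4·(-1248) (+26 from intervention) = 5750
  M = 158 + 5·126 − 2·5750 = -10712
M: -336 − (-10712) = 10376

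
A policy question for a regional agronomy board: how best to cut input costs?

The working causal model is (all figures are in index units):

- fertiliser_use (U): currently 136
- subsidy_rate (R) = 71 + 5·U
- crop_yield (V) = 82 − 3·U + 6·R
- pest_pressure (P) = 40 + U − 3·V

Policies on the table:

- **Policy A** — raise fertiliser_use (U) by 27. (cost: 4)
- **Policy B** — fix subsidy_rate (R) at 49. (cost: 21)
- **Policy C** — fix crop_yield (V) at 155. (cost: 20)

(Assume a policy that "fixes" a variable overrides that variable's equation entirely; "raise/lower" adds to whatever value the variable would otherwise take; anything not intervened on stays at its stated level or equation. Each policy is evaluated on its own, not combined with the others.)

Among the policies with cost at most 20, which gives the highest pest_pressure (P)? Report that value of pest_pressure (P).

-289

Policy A (U + 27):
  U = 136 + 27 = 163
  R = 71 + 5·163 = 886
  V = 82 − 3·163 + 6·886 = 4909
  P = 40 + 163 − 3·4909 = -14524
Policy C (V := 155):
  U = 136
  R = 71 + 5·136 = 751
  V = 155
  P = 40 + 136 − 3·155 = -289
Comparing — Policy A: P=-14524, Policy C: P=-289. Highest is -289 (Policy C).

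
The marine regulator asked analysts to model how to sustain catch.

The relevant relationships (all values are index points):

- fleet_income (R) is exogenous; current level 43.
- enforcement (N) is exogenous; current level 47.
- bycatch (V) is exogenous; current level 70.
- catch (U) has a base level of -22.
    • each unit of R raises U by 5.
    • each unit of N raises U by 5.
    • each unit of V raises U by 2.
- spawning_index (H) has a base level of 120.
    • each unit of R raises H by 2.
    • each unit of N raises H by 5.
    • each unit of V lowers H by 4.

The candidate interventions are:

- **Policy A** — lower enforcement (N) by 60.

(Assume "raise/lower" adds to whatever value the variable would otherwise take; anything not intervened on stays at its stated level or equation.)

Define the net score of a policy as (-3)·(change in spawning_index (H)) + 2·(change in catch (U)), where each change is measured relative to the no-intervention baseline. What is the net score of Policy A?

Baseline:
  R = 43
  N = 47
  V = 70
  U = -22 + 5·43 + 5·47 + 2·70 = 568
  H = 120 + 2·43 + 5·47 − 4·70 = 161
Policy A (N − 60):
  R = 43
  N = 47 − 60 = -13
  V = 70
  U = -22 + 5·43 + 5·(-13) + 2·70 = 268
  H = 120 + 2·43 + 5·(-13) − 4·70 = -139
ΔH = -139 − 161 = -300; ΔU = 268 − 568 = -300
Score = (-3)·(-300) + 2·(-300) = 300

300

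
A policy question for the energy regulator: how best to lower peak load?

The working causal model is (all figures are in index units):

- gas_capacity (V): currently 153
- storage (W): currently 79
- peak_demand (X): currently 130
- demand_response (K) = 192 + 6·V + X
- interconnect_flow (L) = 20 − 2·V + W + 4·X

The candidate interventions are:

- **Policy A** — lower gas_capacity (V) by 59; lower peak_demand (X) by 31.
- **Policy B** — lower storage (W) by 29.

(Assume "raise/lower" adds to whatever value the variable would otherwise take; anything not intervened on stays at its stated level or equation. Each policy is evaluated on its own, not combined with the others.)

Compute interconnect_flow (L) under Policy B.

Policy B (W − 29):
  V = 153
  W = 79 − 29 = 50
  X = 130
  L = 20 − 2·153 + 50 + 4·130 = 284

284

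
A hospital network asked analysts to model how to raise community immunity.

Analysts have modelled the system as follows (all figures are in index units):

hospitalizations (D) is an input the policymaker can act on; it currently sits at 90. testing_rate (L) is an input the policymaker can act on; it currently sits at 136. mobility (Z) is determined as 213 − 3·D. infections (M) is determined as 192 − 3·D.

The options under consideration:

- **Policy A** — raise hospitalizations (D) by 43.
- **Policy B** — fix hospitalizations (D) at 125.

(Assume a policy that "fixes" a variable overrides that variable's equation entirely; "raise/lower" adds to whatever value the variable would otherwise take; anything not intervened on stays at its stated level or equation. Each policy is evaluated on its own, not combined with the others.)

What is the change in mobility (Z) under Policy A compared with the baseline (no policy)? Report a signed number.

Baseline:
  D = 90
  Z = 213 − 3·90 = -57
Policy A (D + 43):
  D = 90 + 43 = 133
  Z = 213 − 3·133 = -186
Change in Z: -186 − (-57) = -129

-129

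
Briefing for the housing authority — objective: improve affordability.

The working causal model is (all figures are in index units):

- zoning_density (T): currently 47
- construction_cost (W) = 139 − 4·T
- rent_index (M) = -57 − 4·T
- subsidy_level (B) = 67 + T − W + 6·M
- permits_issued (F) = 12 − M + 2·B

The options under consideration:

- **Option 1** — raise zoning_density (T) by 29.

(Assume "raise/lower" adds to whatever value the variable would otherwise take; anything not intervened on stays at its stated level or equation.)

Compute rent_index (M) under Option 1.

-361

Option 1 (T + 29):
  T = 47 + 29 = 76
  M = -57 − 4·76 = -361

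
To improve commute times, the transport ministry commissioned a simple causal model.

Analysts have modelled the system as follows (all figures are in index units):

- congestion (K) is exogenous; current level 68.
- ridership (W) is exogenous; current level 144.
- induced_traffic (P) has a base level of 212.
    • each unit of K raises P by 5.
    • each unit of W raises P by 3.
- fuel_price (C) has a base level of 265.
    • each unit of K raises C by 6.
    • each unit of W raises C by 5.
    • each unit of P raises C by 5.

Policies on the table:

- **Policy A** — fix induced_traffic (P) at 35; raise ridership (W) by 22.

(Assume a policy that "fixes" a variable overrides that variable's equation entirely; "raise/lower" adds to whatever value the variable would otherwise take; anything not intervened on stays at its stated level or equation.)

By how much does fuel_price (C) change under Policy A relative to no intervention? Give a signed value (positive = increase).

Baseline:
  K = 68
  W = 144
  P = 212 + 5·68 + 3·144 = 984
  C = 265 + 6·68 + 5·144 + 5·984 = 6313
Policy A (P := 35, W + 22):
  K = 68
  W = 144 + 22 = 166
  P = 35
  C = 265 + 6·68 + 5·166 + 5·35 = 1678
Change in C: 1678 − 6313 = -4635

-4635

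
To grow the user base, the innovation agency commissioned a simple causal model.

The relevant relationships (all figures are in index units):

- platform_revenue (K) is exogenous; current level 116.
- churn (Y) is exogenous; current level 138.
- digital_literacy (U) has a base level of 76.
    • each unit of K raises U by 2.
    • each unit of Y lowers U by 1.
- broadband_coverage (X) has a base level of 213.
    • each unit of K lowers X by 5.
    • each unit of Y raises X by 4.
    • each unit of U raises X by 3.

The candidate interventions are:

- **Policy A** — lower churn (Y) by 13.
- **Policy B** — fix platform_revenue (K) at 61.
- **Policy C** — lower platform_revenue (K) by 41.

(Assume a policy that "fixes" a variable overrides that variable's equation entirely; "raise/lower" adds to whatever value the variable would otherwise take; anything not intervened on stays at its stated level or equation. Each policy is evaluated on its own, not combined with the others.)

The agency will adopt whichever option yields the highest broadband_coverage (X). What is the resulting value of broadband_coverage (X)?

Policy A (Y − 13):
  K = 116
  Y = 138 − 13 = 125
  U = 76 + 2·116 − 125 = 183
  X = 213 − 5·116 + 4·125 + 3·183 = 682
Policy B (K := 61):
  K = 61
  Y = 138
  U = 76 + 2·61 − 138 = 60
  X = 213 − 5·61 + 4·138 + 3·60 = 640
Policy C (K − 41):
  K = 116 − 41 = 75
  Y = 138
  U = 76 + 2·75 − 138 = 88
  X = 213 − 5·75 + 4·138 + 3·88 = 654
Comparing — Policy A: X=682, Policy B: X=640, Policy C: X=654. Highest is 682 (Policy A).

682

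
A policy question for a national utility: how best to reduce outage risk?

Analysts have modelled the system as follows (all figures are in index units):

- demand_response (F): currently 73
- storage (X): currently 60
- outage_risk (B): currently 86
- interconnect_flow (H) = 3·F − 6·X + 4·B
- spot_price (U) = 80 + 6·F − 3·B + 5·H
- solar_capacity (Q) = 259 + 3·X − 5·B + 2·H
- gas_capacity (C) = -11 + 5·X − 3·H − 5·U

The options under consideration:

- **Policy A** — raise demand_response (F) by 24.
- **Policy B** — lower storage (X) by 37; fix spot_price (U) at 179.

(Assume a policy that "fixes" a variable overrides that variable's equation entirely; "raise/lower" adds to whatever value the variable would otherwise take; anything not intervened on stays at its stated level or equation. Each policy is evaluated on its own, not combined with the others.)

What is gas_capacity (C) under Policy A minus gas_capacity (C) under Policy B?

Policy A (F + 24):
  F = 73 + 24 = 97
  X = 60
  B = 86
  H = 0 + 3·97 − 6·60 + 4·86 = 275
  U = 80 + 6·97 − 3·86 + 5·275 = 1779
  C = -11 + 5·60 − 3·275 − 5·1779 = -9431
Policy B (X − 37, U := 179):
  F = 73
  X = 60 − 37 = 23
  B = 86
  H = 0 + 3·73 − 6·23 + 4·86 = 425
  U = 179
  C = -11 + 5·23 − 3·425 − 5·179 = -2066
C: -9431 − (-2066) = -7365

-7365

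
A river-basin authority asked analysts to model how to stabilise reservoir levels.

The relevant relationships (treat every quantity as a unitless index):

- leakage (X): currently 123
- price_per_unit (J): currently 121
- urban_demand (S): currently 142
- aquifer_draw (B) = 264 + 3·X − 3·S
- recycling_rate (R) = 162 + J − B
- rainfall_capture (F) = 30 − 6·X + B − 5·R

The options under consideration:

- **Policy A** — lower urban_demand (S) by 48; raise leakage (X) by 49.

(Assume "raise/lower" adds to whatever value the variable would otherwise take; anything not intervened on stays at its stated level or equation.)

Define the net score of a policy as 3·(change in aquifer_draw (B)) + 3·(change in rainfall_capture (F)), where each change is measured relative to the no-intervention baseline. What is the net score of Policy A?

Baseline:
  X = 123
  J = 121
  S = 142
  B = 264 + 3·123 − 3·142 = 207
  R = 162 + 121 − 207 = 76
  F = 30 − 6·123 + 207 − 5·76 = -881
Policy A (S − 48, X + 49):
  X = 123 + 49 = 172
  J = 121
  S = 142 − 48 = 94
  B = 264 + 3·172 − 3·94 = 498
  R = 162 + 121 − 498 = -215
  F = 30 − 6·172 + 498 − 5·(-215) = 571
ΔB = 498 − 207 = 291; ΔF = 571 − (-881) = 1452
Score = 3·291 + 3·1452 = 5229

5229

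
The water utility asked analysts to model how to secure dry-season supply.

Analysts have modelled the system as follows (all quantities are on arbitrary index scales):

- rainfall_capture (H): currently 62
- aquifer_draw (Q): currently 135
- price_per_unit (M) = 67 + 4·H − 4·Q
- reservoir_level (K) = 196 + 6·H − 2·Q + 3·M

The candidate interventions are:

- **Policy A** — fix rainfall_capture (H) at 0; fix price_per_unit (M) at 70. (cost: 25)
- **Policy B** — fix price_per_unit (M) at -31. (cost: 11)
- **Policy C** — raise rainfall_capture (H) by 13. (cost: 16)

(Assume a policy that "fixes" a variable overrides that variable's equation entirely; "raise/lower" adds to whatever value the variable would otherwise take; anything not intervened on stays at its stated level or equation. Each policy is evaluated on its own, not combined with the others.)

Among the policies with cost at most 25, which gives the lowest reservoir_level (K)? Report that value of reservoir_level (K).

-143

Policy A (H := 0, M := 70):
  H = 0
  Q = 135
  M = 70
  K = 196 + 6·0 − 2·135 + 3·70 = 136
Policy B (M := -31):
  H = 62
  Q = 135
  M = -31
  K = 196 + 6·62 − 2·135 + 3·(-31) = 205
Policy C (H + 13):
  H = 62 + 13 = 75
  Q = 135
  M = 67 + 4·75 − 4·135 = -173
  K = 196 + 6·75 − 2·135 + 3·(-173) = -143
Comparing — Policy A: K=136, Policy B: K=205, Policy C: K=-143. Lowest is -143 (Policy C).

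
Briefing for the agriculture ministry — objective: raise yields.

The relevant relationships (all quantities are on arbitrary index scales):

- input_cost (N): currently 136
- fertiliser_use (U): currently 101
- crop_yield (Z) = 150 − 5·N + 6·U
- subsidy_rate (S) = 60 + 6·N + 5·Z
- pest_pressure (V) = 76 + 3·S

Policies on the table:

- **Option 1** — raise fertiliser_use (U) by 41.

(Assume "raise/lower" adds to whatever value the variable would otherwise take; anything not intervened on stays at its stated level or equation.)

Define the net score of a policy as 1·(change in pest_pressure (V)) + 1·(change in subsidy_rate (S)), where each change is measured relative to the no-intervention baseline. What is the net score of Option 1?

4920

Baseline:
  N = 136
  U = 101
  Z = 150 − 5·136 + 6·101 = 76
  S = 60 + 6·136 + 5·76 = 1256
  V = 76 + 3·1256 = 3844
Option 1 (U + 41):
  N = 136
  U = 101 + 41 = 142
  Z = 150 − 5·136 + 6·142 = 322
  S = 60 + 6·136 + 5·322 = 2486
  V = 76 + 3·2486 = 7534
ΔV = 7534 − 3844 = 3690; ΔS = 2486 − 1256 = 1230
Score = 1·3690 + 1·1230 = 4920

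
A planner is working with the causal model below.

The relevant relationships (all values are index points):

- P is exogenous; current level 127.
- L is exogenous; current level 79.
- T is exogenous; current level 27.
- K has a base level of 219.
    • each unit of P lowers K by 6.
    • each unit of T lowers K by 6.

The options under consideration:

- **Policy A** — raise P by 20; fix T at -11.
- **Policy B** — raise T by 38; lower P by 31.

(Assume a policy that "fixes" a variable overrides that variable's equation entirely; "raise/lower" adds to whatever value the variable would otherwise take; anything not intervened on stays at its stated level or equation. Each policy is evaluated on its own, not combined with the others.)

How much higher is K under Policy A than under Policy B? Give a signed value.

150

Policy A (P + 20, T := -11):
  P = 127 + 20 = 147
  T = -11
  K = 219 − 6·147 − 6·(-11) = -597
Policy B (T + 38, P − 31):
  P = 127 − 31 = 96
  T = 27 + 38 = 65
  K = 219 − 6·96 − 6·65 = -747
K: -597 − (-747) = 150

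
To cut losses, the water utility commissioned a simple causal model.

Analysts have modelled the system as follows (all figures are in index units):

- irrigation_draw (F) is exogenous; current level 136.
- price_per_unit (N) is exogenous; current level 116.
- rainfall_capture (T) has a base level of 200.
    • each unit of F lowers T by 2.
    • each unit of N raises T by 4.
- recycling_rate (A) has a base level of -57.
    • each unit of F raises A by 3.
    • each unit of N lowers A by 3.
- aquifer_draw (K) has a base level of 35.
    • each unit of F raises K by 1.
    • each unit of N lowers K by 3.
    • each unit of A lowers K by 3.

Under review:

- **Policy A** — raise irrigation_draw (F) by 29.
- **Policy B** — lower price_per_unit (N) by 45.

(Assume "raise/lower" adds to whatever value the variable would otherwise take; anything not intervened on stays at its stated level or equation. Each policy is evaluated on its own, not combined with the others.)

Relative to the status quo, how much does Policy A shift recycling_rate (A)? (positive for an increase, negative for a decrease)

Baseline:
  F = 136
  N = 116
  A = -57 + 3·136 − 3·116 = 3
Policy A (F + 29):
  F = 136 + 29 = 165
  N = 116
  A = -57 + 3·165 − 3·116 = 90
Change in A: 90 − 3 = 87

87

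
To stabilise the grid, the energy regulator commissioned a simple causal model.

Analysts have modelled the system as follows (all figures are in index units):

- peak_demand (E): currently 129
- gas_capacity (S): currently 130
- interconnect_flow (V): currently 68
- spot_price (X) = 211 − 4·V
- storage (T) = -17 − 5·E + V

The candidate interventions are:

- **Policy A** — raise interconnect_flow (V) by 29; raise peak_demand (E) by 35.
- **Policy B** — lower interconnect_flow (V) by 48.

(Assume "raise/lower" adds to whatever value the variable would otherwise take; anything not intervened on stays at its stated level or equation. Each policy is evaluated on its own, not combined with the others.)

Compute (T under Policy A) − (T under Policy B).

-98

Policy A (V + 29, E + 35):
  E = 129 + 35 = 164
  V = 68 + 29 = 97
  T = -17 − 5·164 + 97 = -740
Policy B (V − 48):
  E = 129
  V = 68 − 48 = 20
  T = -17 − 5·129 + 20 = -642
T: -740 − (-642) = -98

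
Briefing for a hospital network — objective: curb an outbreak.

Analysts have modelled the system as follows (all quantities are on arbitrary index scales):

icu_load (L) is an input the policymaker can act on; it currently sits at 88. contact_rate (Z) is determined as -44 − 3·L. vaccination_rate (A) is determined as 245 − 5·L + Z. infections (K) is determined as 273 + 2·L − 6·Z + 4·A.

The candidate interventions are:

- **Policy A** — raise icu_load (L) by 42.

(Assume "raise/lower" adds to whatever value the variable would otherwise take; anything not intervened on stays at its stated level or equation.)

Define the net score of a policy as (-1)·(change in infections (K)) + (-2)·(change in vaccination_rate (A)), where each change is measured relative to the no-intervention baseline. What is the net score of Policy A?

Baseline:
  L = 88
  Z = -44 − 3·88 = -308
  A = 245 − 5·88 + (-308) = -503
  K = 273 + 2·88 − 6·(-308) + 4·(-503) = 285
Policy A (L + 42):
  L = 88 + 42 = 130
  Z = -44 − 3·130 = -434
  A = 245 − 5·130 + (-434) = -839
  K = 273 + 2·130 − 6·(-434) + 4·(-839) = -219
ΔK = -219 − 285 = -504; ΔA = -839 − (-503) = -336
Score = (-1)·(-504) + (-2)·(-336) = 1176

1176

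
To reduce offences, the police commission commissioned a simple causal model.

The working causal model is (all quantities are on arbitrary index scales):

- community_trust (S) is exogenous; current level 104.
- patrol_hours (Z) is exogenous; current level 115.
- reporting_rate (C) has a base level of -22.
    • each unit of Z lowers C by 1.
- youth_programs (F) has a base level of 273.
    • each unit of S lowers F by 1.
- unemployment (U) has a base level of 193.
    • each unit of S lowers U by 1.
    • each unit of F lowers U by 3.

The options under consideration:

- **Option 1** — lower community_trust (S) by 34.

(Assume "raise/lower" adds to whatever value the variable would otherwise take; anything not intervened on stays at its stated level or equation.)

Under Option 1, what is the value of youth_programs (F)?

Option 1 (S − 34):
  S = 104 − 34 = 70
  F = 273 − 70 = 203

203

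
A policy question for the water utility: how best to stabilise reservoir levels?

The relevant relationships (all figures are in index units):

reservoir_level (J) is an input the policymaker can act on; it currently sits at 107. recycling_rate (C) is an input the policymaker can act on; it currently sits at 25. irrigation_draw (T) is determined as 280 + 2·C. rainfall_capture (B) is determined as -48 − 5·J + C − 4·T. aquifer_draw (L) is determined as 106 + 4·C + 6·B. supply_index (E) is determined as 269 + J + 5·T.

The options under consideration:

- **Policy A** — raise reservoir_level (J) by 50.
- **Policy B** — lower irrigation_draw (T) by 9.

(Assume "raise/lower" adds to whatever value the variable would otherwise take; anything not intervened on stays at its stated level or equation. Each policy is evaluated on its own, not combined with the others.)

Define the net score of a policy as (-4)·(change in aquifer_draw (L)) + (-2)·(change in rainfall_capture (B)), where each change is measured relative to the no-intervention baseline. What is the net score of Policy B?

-936

Baseline:
  J = 107
  C = 25
  T = 280 + 2·25 = 330
  B = -48 − 5·107 + 25 − 4·330 = -1878
  L = 106 + 4·25 + 6·(-1878) = -11062
Policy B (T − 9):
  J = 107
  C = 25
  T = 280 + 2·25 (−9 from intervention) = 321
  B = -48 − 5·107 + 25 − 4·321 = -1842
  L = 106 + 4·25 + 6·(-1842) = -10846
ΔL = -10846 − (-11062) = 216; ΔB = -1842 − (-1878) = 36
Score = (-4)·216 + (-2)·36 = -936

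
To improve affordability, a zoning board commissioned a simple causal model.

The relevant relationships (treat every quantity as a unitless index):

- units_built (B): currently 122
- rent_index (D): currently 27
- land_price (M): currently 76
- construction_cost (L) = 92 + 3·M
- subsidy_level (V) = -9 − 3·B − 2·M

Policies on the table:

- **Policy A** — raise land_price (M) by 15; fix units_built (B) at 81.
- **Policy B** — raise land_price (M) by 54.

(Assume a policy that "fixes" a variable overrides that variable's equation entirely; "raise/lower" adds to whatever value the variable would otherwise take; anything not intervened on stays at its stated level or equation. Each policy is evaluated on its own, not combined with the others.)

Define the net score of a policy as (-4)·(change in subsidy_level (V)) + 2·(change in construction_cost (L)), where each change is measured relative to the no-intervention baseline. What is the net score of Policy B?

756

Baseline:
  B = 122
  M = 76
  L = 92 + 3·76 = 320
  V = -9 − 3·122 − 2·76 = -527
Policy B (M + 54):
  B = 122
  M = 76 + 54 = 130
  L = 92 + 3·130 = 482
  V = -9 − 3·122 − 2·130 = -635
ΔV = -635 − (-527) = -108; ΔL = 482 − 320 = 162
Score = (-4)·(-108) + 2·162 = 756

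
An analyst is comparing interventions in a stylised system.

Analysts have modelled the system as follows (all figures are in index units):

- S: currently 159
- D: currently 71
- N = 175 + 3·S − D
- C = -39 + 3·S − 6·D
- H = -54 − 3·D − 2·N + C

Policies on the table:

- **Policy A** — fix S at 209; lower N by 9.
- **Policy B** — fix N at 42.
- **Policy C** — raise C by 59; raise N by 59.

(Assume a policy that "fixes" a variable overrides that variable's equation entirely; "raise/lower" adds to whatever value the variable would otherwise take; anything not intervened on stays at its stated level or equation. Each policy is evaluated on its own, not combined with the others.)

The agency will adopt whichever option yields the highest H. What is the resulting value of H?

Policy A (S := 209, N − 9):
  S = 209
  D = 71
  N = 175 + 3·209 − 71 (−9 from intervention) = 722
  C = -39 + 3·209 − 6·71 = 162
  H = -54 − 3·71 − 2·722 + 162 = -1549
Policy B (N := 42):
  S = 159
  D = 71
  N = 42
  C = -39 + 3·159 − 6·71 = 12
  H = -54 − 3·71 − 2·42 + 12 = -339
Policy C (C + 59, N + 59):
  S = 159
  D = 71
  N = 175 + 3·159 − 71 (+59 from intervention) = 640
  C = -39 + 3·159 − 6·71 (+59 from intervention) = 71
  H = -54 − 3·71 − 2·640 + 71 = -1476
Comparing — Policy A: H=-1549, Policy B: H=-339, Policy C: H=-1476. Highest is -339 (Policy B).

-339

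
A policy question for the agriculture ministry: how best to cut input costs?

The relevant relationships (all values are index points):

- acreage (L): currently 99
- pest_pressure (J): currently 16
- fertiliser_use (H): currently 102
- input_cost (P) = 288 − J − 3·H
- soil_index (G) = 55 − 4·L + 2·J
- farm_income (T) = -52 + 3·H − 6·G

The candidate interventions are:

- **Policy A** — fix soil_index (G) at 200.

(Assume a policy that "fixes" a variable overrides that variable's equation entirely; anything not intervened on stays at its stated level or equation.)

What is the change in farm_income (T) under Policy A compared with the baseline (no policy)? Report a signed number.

Baseline:
  L = 99
  J = 16
  H = 102
  G = 55 − 4·99 + 2·16 = -309
  T = -52 + 3·102 − 6·(-309) = 2108
Policy A (G := 200):
  L = 99
  J = 16
  H = 102
  G = 200
  T = -52 + 3·102 − 6·200 = -946
Change in T: -946 − 2108 = -3054

-3054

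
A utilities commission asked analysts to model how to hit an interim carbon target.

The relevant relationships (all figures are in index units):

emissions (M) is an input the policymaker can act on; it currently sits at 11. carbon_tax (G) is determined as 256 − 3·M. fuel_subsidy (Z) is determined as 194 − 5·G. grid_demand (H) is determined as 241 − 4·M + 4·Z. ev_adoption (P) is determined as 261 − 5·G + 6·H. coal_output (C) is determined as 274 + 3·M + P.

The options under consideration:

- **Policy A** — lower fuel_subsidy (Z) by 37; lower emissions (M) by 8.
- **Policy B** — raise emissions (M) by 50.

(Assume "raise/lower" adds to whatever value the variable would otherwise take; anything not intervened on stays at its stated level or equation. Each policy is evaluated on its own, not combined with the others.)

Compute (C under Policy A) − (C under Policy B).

Policy A (Z − 37, M − 8):
  M = 11 − 8 = 3
  G = 256 − 3·3 = 247
  Z = 194 − 5·247 (−37 from intervention) = -1078
  H = 241 − 4·3 + 4·(-1078) = -4083
  P = 261 − 5·247 + 6·(-4083) = -25472
  C = 274 + 3·3 + (-25472) = -25189
Policy B (M + 50):
  M = 11 + 50 = 61
  G = 256 − 3·61 = 73
  Z = 194 − 5·73 = -171
  H = 241 − 4·61 + 4·(-171) = -687
  P = 261 − 5·73 + 6·(-687) = -4226
  C = 274 + 3·61 + (-4226) = -3769
C: -25189 − (-3769) = -21420

-21420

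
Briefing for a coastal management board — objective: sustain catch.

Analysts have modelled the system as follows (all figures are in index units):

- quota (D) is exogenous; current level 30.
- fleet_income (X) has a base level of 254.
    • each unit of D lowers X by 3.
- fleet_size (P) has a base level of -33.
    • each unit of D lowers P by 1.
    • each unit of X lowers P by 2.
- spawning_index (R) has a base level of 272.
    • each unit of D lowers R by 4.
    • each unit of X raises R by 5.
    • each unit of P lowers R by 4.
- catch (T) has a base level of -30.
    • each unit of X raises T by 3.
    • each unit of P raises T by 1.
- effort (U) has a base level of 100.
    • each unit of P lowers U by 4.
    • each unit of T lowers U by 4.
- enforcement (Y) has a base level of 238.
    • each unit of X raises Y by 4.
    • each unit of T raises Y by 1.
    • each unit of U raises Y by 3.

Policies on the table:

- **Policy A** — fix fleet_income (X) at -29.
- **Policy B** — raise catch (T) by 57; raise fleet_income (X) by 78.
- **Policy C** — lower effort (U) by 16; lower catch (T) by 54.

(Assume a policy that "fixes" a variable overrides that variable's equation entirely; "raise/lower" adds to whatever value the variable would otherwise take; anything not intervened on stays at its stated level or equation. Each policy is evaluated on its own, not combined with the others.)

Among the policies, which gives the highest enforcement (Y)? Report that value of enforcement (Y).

5804

Policy A (X := -29):
  D = 30
  X = -29
  P = -33 − 30 − 2·(-29) = -5
  T = -30 + 3·(-29) + (-5) = -122
  U = 100 − 4·(-5) − 4·(-122) = 608
  Y = 238 + 4·(-29) + (-122) + 3·608 = 1824
Policy B (T + 57, X + 78):
  D = 30
  X = 254 − 3·30 (+78 from intervention) = 242
  P = -33 − 30 − 2·242 = -547
  T = -30 + 3·242 + (-547) (+57 from intervention) = 206
  U = 100 − 4·(-547) − 4·206 = 1464
  Y = 238 + 4·242 + 206 + 3·1464 = 5804
Policy C (U − 16, T − 54):
  D = 30
  X = 254 − 3·30 = 164
  P = -33 − 30 − 2·164 = -391
  T = -30 + 3·164 + (-391) (−54 from intervention) = 17
  U = 100 − 4·(-391) − 4·17 (−16 from intervention) = 1580
  Y = 238 + 4·164 + 17 + 3·1580 = 5651
Comparing — Policy A: Y=1824, Policy B: Y=5804, Policy C: Y=5651. Highest is 5804 (Policy B).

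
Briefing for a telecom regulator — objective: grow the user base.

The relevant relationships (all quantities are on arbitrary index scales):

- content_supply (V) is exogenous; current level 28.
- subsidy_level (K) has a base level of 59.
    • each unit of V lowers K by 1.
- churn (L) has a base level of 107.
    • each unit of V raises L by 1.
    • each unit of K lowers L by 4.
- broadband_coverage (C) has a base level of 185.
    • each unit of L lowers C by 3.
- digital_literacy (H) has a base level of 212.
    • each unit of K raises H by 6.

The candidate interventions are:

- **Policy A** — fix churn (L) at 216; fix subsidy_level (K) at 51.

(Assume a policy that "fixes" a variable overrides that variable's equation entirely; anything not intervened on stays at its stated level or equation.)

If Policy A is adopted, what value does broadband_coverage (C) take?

-463

Policy A (L := 216, K := 51):
  V = 28
  K = 51
  L = 216
  C = 185 − 3·216 = -463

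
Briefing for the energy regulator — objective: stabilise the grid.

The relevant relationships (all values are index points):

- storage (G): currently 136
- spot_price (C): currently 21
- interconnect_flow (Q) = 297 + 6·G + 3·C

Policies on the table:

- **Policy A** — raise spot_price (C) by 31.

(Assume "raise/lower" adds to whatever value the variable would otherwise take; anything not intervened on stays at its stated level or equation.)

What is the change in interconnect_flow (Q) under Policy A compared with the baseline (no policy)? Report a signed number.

Baseline:
  G = 136
  C = 21
  Q = 297 + 6·136 + 3·21 = 1176
Policy A (C + 31):
  G = 136
  C = 21 + 31 = 52
  Q = 297 + 6·136 + 3·52 = 1269
Change in Q: 1269 − 1176 = 93

93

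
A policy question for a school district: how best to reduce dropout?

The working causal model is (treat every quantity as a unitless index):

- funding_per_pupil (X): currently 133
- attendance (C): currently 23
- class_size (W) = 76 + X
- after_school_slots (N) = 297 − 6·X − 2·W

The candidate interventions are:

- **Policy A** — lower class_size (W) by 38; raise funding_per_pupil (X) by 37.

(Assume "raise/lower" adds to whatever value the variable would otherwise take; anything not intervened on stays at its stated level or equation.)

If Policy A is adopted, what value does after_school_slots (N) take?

Policy A (W − 38, X + 37):
  X = 133 + 37 = 170
  W = 76 + 170 (−38 from intervention) = 208
  N = 297 − 6·170 − 2·208 = -1139

-1139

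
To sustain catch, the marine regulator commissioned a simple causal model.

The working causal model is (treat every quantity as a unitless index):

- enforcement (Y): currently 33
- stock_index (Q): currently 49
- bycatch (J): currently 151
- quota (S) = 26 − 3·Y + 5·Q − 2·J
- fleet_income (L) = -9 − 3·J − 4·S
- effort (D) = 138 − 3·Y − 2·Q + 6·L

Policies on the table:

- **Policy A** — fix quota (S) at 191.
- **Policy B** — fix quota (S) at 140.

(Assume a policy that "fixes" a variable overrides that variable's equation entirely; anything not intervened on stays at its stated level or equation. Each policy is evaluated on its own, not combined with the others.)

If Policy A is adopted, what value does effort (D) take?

-7415

Policy A (S := 191):
  Y = 33
  Q = 49
  J = 151
  S = 191
  L = -9 − 3·151 − 4·191 = -1226
  D = 138 − 3·33 − 2·49 + 6·(-1226) = -7415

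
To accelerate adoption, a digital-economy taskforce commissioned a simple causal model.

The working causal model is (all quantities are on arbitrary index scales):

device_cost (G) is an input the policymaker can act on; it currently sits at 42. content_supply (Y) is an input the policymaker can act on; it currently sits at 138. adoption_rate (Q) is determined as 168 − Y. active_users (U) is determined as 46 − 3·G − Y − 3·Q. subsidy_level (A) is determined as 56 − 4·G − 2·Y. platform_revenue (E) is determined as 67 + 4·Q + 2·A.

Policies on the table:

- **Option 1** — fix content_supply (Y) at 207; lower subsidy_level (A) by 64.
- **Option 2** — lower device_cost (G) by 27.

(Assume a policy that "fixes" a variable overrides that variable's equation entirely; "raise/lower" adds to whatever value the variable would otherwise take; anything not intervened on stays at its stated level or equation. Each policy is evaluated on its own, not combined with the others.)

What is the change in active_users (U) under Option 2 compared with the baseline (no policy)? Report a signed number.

Baseline:
  G = 42
  Y = 138
  Q = 168 − 138 = 30
  U = 46 − 3·42 − 138 − 3·30 = -308
Option 2 (G − 27):
  G = 42 − 27 = 15
  Y = 138
  Q = 168 − 138 = 30
  U = 46 − 3·15 − 138 − 3·30 = -227
Change in U: -227 − (-308) = 81

81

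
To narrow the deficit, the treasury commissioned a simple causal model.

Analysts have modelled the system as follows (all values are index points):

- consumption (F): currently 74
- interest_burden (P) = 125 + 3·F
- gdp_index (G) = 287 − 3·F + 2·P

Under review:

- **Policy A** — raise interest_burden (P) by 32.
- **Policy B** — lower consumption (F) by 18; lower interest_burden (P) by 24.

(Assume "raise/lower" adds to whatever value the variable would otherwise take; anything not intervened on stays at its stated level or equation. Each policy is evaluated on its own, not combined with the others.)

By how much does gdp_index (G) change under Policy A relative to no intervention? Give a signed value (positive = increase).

64

Baseline:
  F = 74
  P = 125 + 3·74 = 347
  G = 287 − 3·74 + 2·347 = 759
Policy A (P + 32):
  F = 74
  P = 125 + 3·74 (+32 from intervention) = 379
  G = 287 − 3·74 + 2·379 = 823
Change in G: 823 − 759 = 64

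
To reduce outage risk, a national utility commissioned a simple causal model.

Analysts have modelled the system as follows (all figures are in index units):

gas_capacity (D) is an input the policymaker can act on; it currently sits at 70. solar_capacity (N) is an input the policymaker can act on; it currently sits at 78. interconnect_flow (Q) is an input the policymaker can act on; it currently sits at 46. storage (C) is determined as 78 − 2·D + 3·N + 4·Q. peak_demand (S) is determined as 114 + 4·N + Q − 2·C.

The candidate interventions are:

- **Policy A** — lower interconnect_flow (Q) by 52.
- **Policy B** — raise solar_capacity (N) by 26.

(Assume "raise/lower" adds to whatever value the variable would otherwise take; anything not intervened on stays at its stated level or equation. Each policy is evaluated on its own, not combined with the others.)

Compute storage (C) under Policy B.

Policy B (N + 26):
  D = 70
  N = 78 + 26 = 104
  Q = 46
  C = 78 − 2·70 + 3·104 + 4·46 = 434

434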